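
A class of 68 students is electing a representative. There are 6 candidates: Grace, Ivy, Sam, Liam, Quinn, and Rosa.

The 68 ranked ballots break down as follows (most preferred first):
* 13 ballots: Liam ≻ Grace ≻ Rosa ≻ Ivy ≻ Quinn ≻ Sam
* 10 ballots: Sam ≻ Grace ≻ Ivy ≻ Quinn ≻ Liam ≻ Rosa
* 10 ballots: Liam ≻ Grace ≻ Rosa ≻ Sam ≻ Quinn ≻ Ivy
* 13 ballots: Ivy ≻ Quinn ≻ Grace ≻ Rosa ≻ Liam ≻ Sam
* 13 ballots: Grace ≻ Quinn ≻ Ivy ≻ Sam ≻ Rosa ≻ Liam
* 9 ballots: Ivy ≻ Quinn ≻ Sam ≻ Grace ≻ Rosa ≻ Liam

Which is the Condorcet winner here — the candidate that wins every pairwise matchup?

Grace

Grace vs Ivy: 46–22
Grace vs Sam: 49–19
Grace vs Liam: 45–23
Grace vs Quinn: 46–22
Grace vs Rosa: 68–0
Grace beats every other candidate.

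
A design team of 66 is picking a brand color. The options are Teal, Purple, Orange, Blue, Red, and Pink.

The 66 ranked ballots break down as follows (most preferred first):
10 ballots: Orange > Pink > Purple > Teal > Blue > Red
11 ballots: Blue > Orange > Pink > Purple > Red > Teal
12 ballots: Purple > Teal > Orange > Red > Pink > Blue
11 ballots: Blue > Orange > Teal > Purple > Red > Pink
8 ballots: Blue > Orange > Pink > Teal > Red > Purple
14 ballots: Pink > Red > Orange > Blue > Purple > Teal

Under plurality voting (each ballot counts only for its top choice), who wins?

Blue

First-place votes: Teal 0, Purple 12, Orange 10, Blue 30, Red 0, Pink 14.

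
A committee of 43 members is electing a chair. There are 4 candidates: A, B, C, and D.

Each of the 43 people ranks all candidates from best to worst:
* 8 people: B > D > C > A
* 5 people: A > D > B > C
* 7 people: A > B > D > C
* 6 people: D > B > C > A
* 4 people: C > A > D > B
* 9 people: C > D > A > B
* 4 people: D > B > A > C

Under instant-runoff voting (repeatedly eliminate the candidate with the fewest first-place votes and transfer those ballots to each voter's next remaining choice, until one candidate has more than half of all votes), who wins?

D

Round 1: A 12, B 8, C 13, D 10. B eliminated.
Round 2: A 12, C 13, D 18. A eliminated.
Round 3: C 13, D 30. D has a majority (≥22).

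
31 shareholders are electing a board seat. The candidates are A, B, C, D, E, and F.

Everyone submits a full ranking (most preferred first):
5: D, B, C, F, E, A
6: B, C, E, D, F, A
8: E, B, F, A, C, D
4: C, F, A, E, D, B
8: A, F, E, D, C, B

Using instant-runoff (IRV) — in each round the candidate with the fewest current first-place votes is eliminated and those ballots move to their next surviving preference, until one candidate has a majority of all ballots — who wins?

Round 1: A 8, B 6, C 4, D 5, E 8, F 0. F eliminated.
Round 2: A 8, B 6, C 4, D 5, E 8. C eliminated.
Round 3: A 12, B 6, D 5, E 8. D eliminated.
Round 4: A 12, B 11, E 8. E eliminated.
Round 5: A 12, B 19. B has a majority (≥16).

B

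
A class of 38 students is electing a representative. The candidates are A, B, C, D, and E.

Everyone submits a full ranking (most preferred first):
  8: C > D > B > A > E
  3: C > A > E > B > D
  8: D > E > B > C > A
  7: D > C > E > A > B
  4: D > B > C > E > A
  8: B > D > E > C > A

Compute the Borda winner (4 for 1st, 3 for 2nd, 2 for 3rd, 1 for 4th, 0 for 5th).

D

A: 8×1 + 3×3 + 8×0 + 7×1 + 4×0 + 8×0 = 24
B: 8×2 + 3×1 + 8×2 + 7×0 + 4×3 + 8×4 = 79
C: 8×4 + 3×4 + 8×1 + 7×3 + 4×2 + 8×1 = 89
D: 8×3 + 3×0 + 8×4 + 7×4 + 4×4 + 8×3 = 124
E: 8×0 + 3×2 + 8×3 + 7×2 + 4×1 + 8×2 = 64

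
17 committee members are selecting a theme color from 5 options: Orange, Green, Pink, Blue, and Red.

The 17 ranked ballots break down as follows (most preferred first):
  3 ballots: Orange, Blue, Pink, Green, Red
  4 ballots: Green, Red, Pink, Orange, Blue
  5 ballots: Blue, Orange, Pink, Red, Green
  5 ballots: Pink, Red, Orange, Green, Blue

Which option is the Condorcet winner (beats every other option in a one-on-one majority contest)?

Pink

Pink vs Orange: 9–8
Pink vs Green: 13–4
Pink vs Blue: 9–8
Pink vs Red: 13–4
Pink beats every other option.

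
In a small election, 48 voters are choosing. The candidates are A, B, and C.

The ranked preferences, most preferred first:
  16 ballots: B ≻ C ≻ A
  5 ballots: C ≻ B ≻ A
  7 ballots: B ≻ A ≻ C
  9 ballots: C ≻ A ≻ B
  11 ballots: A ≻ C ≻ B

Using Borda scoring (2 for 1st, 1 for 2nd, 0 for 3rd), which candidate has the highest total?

C

A: 16×0 + 5×0 + 7×1 + 9×1 + 11×2 = 38
B: 16×2 + 5×1 + 7×2 + 9×0 + 11×0 = 51
C: 16×1 + 5×2 + 7×0 + 9×2 + 11×1 = 55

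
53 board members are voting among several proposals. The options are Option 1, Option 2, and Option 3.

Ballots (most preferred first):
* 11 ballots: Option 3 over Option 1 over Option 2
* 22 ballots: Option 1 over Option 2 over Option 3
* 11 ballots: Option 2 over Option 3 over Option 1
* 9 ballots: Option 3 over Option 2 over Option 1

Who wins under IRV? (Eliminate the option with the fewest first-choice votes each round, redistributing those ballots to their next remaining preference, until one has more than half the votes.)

Round 1: Option 1 22, Option 2 11, Option 3 20. Option 2 eliminated.
Round 2: Option 1 22, Option 3 31. Option 3 has a majority (≥27).

Option 3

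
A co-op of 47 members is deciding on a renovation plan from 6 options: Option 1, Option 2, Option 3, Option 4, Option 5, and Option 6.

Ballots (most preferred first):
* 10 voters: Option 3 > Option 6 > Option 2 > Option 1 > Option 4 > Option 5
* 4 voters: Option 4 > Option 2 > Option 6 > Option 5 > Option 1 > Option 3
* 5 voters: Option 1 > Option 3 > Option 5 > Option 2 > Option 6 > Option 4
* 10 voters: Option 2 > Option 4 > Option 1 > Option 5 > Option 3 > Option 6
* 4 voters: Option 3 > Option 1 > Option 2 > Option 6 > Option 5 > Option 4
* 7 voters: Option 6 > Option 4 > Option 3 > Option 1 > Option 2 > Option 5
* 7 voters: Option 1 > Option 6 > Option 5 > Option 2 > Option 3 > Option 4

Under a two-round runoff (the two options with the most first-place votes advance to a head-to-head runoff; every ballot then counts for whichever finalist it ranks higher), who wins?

Option 1

Round 1 first-place votes: Option 1 12, Option 2 10, Option 3 14, Option 4 4, Option 5 0, Option 6 7. Option 3 and Option 1 advance.
Runoff: Option 3 is ranked above Option 1 on 21 ballots, Option 1 above Option 3 on 26.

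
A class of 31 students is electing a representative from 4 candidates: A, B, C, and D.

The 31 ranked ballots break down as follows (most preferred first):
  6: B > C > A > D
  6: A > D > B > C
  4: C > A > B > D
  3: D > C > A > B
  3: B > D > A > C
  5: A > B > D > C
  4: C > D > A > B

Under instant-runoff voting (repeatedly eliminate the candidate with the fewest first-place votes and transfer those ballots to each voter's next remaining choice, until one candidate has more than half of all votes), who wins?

C

Round 1: A 11, B 9, C 8, D 3. D eliminated.
Round 2: A 11, B 9, C 11. B eliminated.
Round 3: A 14, C 17. C has a majority (≥16).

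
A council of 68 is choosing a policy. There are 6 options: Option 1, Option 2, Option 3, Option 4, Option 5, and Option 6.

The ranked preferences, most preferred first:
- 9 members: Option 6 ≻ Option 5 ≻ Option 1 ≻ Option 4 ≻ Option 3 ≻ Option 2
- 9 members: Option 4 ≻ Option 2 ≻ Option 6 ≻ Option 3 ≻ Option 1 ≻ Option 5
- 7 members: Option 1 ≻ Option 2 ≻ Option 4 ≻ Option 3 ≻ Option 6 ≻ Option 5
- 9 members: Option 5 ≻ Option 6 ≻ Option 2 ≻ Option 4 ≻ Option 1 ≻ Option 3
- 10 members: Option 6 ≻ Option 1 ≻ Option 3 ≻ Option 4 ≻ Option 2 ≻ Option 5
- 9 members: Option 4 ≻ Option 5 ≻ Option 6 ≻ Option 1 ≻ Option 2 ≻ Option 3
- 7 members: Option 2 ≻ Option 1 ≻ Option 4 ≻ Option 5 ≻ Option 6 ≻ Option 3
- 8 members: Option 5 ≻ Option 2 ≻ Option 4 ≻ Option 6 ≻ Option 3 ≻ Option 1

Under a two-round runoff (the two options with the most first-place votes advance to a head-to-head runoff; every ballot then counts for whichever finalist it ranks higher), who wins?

Round 1 first-place votes: Option 1 7, Option 2 7, Option 3 0, Option 4 18, Option 5 17, Option 6 19. Option 6 and Option 4 advance.
Runoff: Option 6 is ranked above Option 4 on 28 ballots, Option 4 above Option 6 on 40.

Option 4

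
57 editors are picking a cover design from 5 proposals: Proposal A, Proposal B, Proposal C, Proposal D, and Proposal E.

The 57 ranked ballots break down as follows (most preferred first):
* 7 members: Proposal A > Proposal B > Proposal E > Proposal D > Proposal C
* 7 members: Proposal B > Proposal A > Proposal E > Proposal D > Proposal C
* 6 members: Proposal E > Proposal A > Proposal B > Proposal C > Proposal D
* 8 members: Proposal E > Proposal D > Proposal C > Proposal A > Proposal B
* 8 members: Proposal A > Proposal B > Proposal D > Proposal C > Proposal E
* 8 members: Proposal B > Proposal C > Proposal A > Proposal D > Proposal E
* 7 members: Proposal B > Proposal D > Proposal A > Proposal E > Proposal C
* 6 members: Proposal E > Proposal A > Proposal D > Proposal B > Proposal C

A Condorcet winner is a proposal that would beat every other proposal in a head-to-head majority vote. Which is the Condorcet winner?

Proposal A

Proposal A vs Proposal B: 35–22
Proposal A vs Proposal C: 41–16
Proposal A vs Proposal D: 42–15
Proposal A vs Proposal E: 37–20
Proposal A beats every other proposal.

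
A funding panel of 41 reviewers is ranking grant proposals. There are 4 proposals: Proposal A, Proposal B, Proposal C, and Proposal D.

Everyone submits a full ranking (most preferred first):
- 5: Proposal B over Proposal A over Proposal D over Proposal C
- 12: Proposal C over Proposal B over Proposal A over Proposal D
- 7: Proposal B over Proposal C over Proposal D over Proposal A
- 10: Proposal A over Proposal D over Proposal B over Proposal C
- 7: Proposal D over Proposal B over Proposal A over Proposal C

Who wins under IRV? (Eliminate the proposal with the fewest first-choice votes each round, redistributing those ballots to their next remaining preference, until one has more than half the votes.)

Round 1: Proposal A 10, Proposal B 12, Proposal C 12, Proposal D 7. Proposal D eliminated.
Round 2: Proposal A 10, Proposal B 19, Proposal C 12. Proposal A eliminated.
Round 3: Proposal B 29, Proposal C 12. Proposal B has a majority (≥21).

Proposal B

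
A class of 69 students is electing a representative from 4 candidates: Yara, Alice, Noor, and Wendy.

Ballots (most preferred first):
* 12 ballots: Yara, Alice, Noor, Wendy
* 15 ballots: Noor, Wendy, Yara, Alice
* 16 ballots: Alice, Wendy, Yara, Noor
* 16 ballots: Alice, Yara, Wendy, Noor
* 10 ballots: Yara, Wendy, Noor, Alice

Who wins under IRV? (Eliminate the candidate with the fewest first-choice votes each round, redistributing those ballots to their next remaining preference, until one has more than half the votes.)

Round 1: Yara 22, Alice 32, Noor 15, Wendy 0. Wendy eliminated.
Round 2: Yara 22, Alice 32, Noor 15. Noor eliminated.
Round 3: Yara 37, Alice 32. Yara has a majority (≥35).

Yara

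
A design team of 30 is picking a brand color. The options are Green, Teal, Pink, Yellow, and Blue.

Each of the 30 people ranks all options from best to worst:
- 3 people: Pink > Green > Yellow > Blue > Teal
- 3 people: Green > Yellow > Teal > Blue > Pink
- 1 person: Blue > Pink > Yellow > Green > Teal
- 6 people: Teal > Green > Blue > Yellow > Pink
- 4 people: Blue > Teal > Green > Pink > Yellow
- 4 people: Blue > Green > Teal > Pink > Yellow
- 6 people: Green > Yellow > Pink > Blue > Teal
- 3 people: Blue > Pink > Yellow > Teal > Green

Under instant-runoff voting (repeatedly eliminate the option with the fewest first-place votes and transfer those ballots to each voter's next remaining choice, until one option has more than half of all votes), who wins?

Green

Round 1: Green 9, Teal 6, Pink 3, Yellow 0, Blue 12. Yellow eliminated.
Round 2: Green 9, Teal 6, Pink 3, Blue 12. Pink eliminated.
Round 3: Green 12, Teal 6, Blue 12. Teal eliminated.
Round 4: Green 18, Blue 12. Green has a majority (≥16).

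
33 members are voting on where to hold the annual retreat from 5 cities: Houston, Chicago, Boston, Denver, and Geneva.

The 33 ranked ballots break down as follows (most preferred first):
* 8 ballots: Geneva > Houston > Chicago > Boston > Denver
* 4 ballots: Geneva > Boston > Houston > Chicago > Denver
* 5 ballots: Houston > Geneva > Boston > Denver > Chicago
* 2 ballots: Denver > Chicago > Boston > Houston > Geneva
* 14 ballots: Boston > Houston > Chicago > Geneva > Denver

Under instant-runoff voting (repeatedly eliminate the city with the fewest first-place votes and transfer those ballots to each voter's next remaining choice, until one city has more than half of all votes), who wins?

Geneva

Round 1: Houston 5, Chicago 0, Boston 14, Denver 2, Geneva 12. Chicago eliminated.
Round 2: Houston 5, Boston 14, Denver 2, Geneva 12. Denver eliminated.
Round 3: Houston 5, Boston 16, Geneva 12. Houston eliminated.
Round 4: Boston 16, Geneva 17. Geneva has a majority (≥17).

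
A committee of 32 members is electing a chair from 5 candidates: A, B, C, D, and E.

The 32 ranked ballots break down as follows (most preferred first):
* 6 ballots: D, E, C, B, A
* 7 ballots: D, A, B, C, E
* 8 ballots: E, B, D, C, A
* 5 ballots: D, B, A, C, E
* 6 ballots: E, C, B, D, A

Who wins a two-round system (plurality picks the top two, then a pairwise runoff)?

Round 1 first-place votes: A 0, B 0, C 0, D 18, E 14. D and E advance.
Runoff: D is ranked above E on 18 ballots, E above D on 14.

D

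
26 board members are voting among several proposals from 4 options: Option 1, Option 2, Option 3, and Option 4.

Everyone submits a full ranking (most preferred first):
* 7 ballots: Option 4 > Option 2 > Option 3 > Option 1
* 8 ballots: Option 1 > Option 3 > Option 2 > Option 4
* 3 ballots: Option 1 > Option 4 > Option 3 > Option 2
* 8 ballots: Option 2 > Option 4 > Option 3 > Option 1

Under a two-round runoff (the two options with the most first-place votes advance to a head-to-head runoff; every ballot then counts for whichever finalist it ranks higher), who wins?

Round 1 first-place votes: Option 1 11, Option 2 8, Option 3 0, Option 4 7. Option 1 and Option 2 advance.
Runoff: Option 1 is ranked above Option 2 on 11 ballots, Option 2 above Option 1 on 15.

Option 2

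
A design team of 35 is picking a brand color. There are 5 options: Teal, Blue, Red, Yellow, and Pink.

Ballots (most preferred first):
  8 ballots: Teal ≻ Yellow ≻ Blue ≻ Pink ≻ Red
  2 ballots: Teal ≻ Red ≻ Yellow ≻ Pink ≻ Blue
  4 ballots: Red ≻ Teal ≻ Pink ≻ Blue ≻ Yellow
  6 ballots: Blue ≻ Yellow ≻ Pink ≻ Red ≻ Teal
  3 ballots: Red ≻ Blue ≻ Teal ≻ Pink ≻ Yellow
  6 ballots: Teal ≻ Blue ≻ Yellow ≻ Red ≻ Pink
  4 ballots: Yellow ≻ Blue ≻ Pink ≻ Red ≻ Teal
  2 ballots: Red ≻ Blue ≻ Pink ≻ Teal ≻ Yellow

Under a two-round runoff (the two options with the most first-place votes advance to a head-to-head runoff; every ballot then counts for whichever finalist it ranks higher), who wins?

Red

Round 1 first-place votes: Teal 16, Blue 6, Red 9, Yellow 4, Pink 0. Teal and Red advance.
Runoff: Teal is ranked above Red on 16 ballots, Red above Teal on 19.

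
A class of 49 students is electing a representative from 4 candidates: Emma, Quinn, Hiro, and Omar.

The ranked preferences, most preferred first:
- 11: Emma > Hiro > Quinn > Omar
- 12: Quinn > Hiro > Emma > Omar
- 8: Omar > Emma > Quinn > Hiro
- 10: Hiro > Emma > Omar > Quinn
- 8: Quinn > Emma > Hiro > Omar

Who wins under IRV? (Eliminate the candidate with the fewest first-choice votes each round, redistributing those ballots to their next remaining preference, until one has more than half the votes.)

Emma

Round 1: Emma 11, Quinn 20, Hiro 10, Omar 8. Omar eliminated.
Round 2: Emma 19, Quinn 20, Hiro 10. Hiro eliminated.
Round 3: Emma 29, Quinn 20. Emma has a majority (≥25).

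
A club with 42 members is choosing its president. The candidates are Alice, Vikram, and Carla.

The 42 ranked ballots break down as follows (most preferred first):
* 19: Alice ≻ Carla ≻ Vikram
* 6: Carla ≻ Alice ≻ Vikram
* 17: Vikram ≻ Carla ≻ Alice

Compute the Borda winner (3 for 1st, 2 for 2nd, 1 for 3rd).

Carla

Alice: 19×3 + 6×2 + 17×1 = 86
Vikram: 19×1 + 6×1 + 17×3 = 76
Carla: 19×2 + 6×3 + 17×2 = 90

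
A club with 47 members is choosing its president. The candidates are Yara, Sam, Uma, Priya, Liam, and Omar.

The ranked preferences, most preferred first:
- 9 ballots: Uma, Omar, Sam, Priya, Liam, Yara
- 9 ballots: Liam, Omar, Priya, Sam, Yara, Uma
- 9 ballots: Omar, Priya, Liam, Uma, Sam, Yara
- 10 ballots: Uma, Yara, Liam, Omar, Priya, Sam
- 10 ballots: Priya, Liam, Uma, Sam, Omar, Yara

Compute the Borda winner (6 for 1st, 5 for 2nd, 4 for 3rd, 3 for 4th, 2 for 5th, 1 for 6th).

Liam

Yara: 9×1 + 9×2 + 9×1 + 10×5 + 10×1 = 96
Sam: 9×4 + 9×3 + 9×2 + 10×1 + 10×3 = 121
Uma: 9×6 + 9×1 + 9×3 + 10×6 + 10×4 = 190
Priya: 9×3 + 9×4 + 9×5 + 10×2 + 10×6 = 188
Liam: 9×2 + 9×6 + 9×4 + 10×4 + 10×5 = 198
Omar: 9×5 + 9×5 + 9×6 + 10×3 + 10×2 = 194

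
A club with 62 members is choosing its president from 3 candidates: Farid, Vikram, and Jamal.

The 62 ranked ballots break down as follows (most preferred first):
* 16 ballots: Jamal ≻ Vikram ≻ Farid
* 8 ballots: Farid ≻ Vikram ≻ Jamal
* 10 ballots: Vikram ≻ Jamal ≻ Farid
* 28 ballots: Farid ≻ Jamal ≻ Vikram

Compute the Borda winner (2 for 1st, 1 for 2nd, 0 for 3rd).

Farid

Farid: 16×0 + 8×2 + 10×0 + 28×2 = 72
Vikram: 16×1 + 8×1 + 10×2 + 28×0 = 44
Jamal: 16×2 + 8×0 + 10×1 + 28×1 = 70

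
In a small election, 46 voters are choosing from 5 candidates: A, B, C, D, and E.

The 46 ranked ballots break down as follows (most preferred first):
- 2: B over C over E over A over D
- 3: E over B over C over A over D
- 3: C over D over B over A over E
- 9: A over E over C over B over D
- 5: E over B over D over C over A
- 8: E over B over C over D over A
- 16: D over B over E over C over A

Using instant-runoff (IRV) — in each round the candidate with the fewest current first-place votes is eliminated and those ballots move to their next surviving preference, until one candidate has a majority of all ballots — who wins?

Round 1: A 9, B 2, C 3, D 16, E 16. B eliminated.
Round 2: A 9, C 5, D 16, E 16. C eliminated.
Round 3: A 9, D 19, E 18. A eliminated.
Round 4: D 19, E 27. E has a majority (≥24).

E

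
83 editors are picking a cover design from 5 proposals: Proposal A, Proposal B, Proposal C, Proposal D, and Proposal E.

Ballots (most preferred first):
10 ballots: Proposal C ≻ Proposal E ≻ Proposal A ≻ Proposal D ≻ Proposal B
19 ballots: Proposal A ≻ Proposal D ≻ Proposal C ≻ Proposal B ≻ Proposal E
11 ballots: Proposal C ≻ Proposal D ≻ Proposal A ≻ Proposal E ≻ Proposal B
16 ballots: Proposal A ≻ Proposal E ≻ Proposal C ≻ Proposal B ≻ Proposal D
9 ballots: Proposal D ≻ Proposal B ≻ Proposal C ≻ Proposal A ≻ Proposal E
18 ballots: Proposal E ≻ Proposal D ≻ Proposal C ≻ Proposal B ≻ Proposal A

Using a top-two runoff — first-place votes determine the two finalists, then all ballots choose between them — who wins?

Round 1 first-place votes: Proposal A 35, Proposal B 0, Proposal C 21, Proposal D 9, Proposal E 18. Proposal A and Proposal C advance.
Runoff: Proposal A is ranked above Proposal C on 35 ballots, Proposal C above Proposal A on 48.

Proposal C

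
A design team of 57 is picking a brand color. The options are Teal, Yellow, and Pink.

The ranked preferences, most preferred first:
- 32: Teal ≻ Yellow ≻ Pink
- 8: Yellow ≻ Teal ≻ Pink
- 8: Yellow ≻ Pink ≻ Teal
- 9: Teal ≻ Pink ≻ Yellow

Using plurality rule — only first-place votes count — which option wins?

Teal

First-place votes: Teal 41, Yellow 16, Pink 0.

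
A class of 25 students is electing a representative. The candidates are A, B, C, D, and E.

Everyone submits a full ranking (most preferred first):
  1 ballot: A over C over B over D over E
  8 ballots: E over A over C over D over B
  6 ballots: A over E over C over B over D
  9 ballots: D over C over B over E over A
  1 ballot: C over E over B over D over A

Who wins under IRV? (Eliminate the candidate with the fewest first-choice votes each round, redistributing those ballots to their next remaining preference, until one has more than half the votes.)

E

Round 1: A 7, B 0, C 1, D 9, E 8. B eliminated.
Round 2: A 7, C 1, D 9, E 8. C eliminated.
Round 3: A 7, D 9, E 9. A eliminated.
Round 4: D 10, E 15. E has a majority (≥13).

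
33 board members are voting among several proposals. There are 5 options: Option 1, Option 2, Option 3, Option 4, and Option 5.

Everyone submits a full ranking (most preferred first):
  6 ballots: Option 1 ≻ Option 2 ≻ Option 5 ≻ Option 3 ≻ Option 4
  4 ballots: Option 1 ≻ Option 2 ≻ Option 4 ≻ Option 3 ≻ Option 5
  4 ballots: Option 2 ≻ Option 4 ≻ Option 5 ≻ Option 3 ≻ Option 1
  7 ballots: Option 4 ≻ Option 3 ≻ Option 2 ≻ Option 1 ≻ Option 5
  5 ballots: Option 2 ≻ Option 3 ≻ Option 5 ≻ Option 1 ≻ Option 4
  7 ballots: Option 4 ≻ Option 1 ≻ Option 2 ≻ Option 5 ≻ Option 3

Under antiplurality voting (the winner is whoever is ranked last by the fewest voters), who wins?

Last-place votes: Option 1 4, Option 2 0, Option 3 7, Option 4 11, Option 5 11.

Option 2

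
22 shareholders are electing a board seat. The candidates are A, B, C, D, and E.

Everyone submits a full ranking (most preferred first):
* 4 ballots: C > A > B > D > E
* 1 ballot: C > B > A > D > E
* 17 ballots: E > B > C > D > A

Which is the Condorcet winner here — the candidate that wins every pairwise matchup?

E

E vs A: 17–5
E vs B: 17–5
E vs C: 17–5
E vs D: 17–5
E beats every other candidate.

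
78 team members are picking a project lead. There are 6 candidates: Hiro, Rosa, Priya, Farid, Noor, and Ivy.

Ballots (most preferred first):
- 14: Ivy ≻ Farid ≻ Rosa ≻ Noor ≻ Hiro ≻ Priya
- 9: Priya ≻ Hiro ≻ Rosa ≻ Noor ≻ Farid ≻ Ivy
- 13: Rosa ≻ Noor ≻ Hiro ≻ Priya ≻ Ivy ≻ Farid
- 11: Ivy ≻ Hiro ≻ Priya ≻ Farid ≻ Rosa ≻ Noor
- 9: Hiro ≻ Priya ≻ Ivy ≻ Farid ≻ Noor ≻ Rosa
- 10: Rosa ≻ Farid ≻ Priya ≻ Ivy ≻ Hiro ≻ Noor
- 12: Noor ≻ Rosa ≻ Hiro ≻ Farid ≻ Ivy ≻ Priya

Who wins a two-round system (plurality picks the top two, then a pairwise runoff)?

Rosa

Round 1 first-place votes: Hiro 9, Rosa 23, Priya 9, Farid 0, Noor 12, Ivy 25. Ivy and Rosa advance.
Runoff: Ivy is ranked above Rosa on 34 ballots, Rosa above Ivy on 44.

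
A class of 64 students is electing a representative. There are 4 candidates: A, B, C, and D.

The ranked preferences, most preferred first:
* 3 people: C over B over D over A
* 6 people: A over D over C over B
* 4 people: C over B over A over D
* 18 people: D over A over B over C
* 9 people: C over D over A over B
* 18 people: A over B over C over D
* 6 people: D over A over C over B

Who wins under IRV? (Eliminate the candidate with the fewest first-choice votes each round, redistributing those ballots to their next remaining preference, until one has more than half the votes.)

D

Round 1: A 24, B 0, C 16, D 24. B eliminated.
Round 2: A 24, C 16, D 24. C eliminated.
Round 3: A 28, D 36. D has a majority (≥33).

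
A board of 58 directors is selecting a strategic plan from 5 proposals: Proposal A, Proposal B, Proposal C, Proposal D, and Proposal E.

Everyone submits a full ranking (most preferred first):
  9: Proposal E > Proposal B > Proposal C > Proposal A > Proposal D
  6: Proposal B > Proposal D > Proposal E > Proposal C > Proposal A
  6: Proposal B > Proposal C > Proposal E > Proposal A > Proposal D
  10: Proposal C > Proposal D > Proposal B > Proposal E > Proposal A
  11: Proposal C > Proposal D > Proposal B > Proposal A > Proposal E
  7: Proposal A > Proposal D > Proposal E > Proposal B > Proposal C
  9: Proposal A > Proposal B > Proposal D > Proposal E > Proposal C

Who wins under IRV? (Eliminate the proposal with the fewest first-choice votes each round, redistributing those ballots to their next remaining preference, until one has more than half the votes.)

Proposal B

Round 1: Proposal A 16, Proposal B 12, Proposal C 21, Proposal D 0, Proposal E 9. Proposal D eliminated.
Round 2: Proposal A 16, Proposal B 12, Proposal C 21, Proposal E 9. Proposal E eliminated.
Round 3: Proposal A 16, Proposal B 21, Proposal C 21. Proposal A eliminated.
Round 4: Proposal B 37, Proposal C 21. Proposal B has a majority (≥30).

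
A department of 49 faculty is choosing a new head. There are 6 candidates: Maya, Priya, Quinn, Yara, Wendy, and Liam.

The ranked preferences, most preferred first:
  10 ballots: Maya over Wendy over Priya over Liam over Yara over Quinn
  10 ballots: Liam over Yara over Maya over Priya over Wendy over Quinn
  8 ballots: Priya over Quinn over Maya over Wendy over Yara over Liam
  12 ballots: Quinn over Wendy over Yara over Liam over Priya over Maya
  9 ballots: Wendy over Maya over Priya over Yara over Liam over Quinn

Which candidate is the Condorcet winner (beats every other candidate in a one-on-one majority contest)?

Maya vs Priya: 29–20
Maya vs Quinn: 29–20
Maya vs Yara: 27–22
Maya vs Wendy: 28–21
Maya vs Liam: 27–22
Maya beats every other candidate.

Maya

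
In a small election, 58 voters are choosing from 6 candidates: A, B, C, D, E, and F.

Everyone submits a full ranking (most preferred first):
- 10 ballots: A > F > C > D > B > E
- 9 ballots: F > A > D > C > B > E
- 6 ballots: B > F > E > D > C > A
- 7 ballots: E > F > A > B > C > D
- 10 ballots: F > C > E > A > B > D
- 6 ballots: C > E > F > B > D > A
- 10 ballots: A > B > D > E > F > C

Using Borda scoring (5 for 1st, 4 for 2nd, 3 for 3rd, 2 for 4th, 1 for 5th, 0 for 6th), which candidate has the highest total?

F

A: 10×5 + 9×4 + 6×0 + 7×3 + 10×2 + 6×0 + 10×5 = 177
B: 10×1 + 9×1 + 6×5 + 7×2 + 10×1 + 6×2 + 10×4 = 125
C: 10×3 + 9×2 + 6×1 + 7×1 + 10×4 + 6×5 + 10×0 = 131
D: 10×2 + 9×3 + 6×2 + 7×0 + 10×0 + 6×1 + 10×3 = 95
E: 10×0 + 9×0 + 6×3 + 7×5 + 10×3 + 6×4 + 10×2 = 127
F: 10×4 + 9×5 + 6×4 + 7×4 + 10×5 + 6×3 + 10×1 = 215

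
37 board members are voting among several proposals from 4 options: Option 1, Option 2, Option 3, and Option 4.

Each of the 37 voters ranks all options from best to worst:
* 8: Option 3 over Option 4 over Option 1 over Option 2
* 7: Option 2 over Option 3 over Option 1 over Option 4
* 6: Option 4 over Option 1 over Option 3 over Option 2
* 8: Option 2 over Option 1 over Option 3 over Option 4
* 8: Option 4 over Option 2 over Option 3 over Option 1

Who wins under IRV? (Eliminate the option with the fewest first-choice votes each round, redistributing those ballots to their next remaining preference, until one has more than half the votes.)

Option 4

Round 1: Option 1 0, Option 2 15, Option 3 8, Option 4 14. Option 1 eliminated.
Round 2: Option 2 15, Option 3 8, Option 4 14. Option 3 eliminated.
Round 3: Option 2 15, Option 4 22. Option 4 has a majority (≥19).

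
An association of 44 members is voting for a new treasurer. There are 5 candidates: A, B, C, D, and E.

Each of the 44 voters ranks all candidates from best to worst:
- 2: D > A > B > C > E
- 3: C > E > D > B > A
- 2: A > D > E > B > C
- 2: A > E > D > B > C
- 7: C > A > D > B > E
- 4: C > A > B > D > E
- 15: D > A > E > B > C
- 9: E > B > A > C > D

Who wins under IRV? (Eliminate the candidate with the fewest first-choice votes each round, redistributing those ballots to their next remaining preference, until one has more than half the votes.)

C

Round 1: A 4, B 0, C 14, D 17, E 9. B eliminated.
Round 2: A 4, C 14, D 17, E 9. A eliminated.
Round 3: C 14, D 19, E 11. E eliminated.
Round 4: C 23, D 21. C has a majority (≥23).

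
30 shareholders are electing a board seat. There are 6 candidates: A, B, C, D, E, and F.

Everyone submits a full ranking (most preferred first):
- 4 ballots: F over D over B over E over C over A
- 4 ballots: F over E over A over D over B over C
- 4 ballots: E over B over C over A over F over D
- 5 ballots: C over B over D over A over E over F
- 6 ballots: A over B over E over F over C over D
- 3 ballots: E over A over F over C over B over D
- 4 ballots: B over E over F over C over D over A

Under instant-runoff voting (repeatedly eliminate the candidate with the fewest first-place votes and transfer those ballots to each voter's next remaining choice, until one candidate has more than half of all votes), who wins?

E

Round 1: A 6, B 4, C 5, D 0, E 7, F 8. D eliminated.
Round 2: A 6, B 4, C 5, E 7, F 8. B eliminated.
Round 3: A 6, C 5, E 11, F 8. C eliminated.
Round 4: A 11, E 11, F 8. F eliminated.
Round 5: A 11, E 19. E has a majority (≥16).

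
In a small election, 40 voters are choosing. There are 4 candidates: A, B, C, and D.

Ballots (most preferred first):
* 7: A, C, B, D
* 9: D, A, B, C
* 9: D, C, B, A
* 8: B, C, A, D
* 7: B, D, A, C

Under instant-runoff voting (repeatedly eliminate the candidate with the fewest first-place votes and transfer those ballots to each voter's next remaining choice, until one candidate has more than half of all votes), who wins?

Round 1: A 7, B 15, C 0, D 18. C eliminated.
Round 2: A 7, B 15, D 18. A eliminated.
Round 3: B 22, D 18. B has a majority (≥21).

B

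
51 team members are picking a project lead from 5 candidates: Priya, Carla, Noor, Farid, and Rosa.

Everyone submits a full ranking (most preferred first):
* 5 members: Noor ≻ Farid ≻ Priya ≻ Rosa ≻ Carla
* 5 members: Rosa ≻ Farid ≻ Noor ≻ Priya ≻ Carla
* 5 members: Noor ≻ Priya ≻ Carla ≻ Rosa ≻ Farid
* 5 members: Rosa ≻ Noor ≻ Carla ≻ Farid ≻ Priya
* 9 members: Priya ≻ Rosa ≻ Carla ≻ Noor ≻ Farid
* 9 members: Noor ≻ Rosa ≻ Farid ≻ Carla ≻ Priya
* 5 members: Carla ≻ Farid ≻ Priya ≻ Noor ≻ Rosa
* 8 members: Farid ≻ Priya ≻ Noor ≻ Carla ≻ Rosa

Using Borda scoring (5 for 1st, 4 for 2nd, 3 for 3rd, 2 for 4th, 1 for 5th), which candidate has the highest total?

Priya: 5×3 + 5×2 + 5×4 + 5×1 + 9×5 + 9×1 + 5×3 + 8×4 = 151
Carla: 5×1 + 5×1 + 5×3 + 5×3 + 9×3 + 9×2 + 5×5 + 8×2 = 126
Noor: 5×5 + 5×3 + 5×5 + 5×4 + 9×2 + 9×5 + 5×2 + 8×3 = 182
Farid: 5×4 + 5×4 + 5×1 + 5×2 + 9×1 + 9×3 + 5×4 + 8×5 = 151
Rosa: 5×2 + 5×5 + 5×2 + 5×5 + 9×4 + 9×4 + 5×1 + 8×1 = 155

Noor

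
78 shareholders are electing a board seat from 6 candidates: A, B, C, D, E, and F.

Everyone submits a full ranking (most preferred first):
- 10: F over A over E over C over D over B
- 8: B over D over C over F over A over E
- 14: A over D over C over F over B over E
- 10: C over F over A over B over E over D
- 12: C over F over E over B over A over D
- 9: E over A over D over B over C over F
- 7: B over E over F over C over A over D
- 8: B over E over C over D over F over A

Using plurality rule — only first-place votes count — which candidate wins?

First-place votes: A 14, B 23, C 22, D 0, E 9, F 10.

B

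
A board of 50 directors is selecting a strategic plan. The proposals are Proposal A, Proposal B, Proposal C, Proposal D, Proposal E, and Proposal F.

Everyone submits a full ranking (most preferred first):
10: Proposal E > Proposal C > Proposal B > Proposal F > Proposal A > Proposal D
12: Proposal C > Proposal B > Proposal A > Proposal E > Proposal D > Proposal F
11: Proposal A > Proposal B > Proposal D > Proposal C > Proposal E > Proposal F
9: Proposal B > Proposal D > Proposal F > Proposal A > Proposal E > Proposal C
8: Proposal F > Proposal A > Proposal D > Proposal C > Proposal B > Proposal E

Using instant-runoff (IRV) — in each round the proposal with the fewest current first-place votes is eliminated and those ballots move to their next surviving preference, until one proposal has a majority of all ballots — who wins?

Proposal A

Round 1: Proposal A 11, Proposal B 9, Proposal C 12, Proposal D 0, Proposal E 10, Proposal F 8. Proposal D eliminated.
Round 2: Proposal A 11, Proposal B 9, Proposal C 12, Proposal E 10, Proposal F 8. Proposal F eliminated.
Round 3: Proposal A 19, Proposal B 9, Proposal C 12, Proposal E 10. Proposal B eliminated.
Round 4: Proposal A 28, Proposal C 12, Proposal E 10. Proposal A has a majority (≥26).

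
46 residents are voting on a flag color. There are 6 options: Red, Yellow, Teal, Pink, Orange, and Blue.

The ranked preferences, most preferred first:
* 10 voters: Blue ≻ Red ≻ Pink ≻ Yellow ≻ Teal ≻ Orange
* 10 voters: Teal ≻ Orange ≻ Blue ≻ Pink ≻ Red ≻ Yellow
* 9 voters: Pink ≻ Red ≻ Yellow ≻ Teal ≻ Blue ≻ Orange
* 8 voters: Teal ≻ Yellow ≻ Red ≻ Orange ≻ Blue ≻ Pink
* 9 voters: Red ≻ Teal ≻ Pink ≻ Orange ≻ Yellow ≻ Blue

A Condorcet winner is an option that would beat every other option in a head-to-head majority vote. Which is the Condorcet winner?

Red

Red vs Yellow: 38–8
Red vs Teal: 28–18
Red vs Pink: 27–19
Red vs Orange: 36–10
Red vs Blue: 26–20
Red beats every other option.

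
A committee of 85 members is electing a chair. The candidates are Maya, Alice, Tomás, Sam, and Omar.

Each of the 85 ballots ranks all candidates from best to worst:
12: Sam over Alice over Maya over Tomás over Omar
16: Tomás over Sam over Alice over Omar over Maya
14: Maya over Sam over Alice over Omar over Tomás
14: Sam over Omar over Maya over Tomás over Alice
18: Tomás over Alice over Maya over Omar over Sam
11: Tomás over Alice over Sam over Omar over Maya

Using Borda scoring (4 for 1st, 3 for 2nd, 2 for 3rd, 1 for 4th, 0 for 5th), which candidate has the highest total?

Sam

Maya: 12×2 + 16×0 + 14×4 + 14×2 + 18×2 + 11×0 = 144
Alice: 12×3 + 16×2 + 14×2 + 14×0 + 18×3 + 11×3 = 183
Tomás: 12×1 + 16×4 + 14×0 + 14×1 + 18×4 + 11×4 = 206
Sam: 12×4 + 16×3 + 14×3 + 14×4 + 18×0 + 11×2 = 216
Omar: 12×0 + 16×1 + 14×1 + 14×3 + 18×1 + 11×1 = 101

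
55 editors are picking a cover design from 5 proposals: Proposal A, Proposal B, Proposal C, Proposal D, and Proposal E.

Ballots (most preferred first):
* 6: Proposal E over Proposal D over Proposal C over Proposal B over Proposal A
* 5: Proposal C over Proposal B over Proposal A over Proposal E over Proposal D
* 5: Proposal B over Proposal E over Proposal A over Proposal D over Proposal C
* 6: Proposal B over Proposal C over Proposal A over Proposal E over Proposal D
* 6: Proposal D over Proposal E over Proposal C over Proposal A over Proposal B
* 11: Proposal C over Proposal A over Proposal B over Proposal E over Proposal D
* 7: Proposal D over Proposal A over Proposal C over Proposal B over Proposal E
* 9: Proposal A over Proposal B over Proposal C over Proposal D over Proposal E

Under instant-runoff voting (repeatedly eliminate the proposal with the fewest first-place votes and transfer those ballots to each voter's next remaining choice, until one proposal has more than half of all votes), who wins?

Proposal B

Round 1: Proposal A 9, Proposal B 11, Proposal C 16, Proposal D 13, Proposal E 6. Proposal E eliminated.
Round 2: Proposal A 9, Proposal B 11, Proposal C 16, Proposal D 19. Proposal A eliminated.
Round 3: Proposal B 20, Proposal C 16, Proposal D 19. Proposal C eliminated.
Round 4: Proposal B 36, Proposal D 19. Proposal B has a majority (≥28).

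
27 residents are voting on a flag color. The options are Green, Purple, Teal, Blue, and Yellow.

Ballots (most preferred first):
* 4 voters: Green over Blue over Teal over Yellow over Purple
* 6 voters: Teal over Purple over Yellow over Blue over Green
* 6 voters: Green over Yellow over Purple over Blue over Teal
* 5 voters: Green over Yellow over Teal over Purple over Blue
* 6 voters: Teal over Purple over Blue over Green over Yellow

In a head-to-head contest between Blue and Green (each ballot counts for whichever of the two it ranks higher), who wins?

Green

Blue is ranked above Green on 12 ballots; Green above Blue on 15.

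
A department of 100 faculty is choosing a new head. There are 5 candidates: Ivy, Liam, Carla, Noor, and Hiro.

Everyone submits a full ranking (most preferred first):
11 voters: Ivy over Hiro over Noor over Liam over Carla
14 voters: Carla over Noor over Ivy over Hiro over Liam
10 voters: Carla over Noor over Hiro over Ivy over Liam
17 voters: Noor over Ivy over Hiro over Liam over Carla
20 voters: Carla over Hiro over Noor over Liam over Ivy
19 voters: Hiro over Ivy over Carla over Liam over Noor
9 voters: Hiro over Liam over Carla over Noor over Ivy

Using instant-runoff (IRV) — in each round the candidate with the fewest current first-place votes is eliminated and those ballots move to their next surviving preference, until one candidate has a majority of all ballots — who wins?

Round 1: Ivy 11, Liam 0, Carla 44, Noor 17, Hiro 28. Liam eliminated.
Round 2: Ivy 11, Carla 44, Noor 17, Hiro 28. Ivy eliminated.
Round 3: Carla 44, Noor 17, Hiro 39. Noor eliminated.
Round 4: Carla 44, Hiro 56. Hiro has a majority (≥51).

Hiro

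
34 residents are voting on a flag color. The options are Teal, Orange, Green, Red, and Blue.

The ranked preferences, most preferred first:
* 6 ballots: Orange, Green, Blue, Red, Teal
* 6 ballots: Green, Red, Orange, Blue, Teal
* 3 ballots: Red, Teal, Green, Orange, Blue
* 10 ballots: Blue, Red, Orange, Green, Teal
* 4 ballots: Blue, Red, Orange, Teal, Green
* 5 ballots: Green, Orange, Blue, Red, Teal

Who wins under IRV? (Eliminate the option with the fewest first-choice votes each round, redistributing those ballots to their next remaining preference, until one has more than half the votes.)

Round 1: Teal 0, Orange 6, Green 11, Red 3, Blue 14. Teal eliminated.
Round 2: Orange 6, Green 11, Red 3, Blue 14. Red eliminated.
Round 3: Orange 6, Green 14, Blue 14. Orange eliminated.
Round 4: Green 20, Blue 14. Green has a majority (≥18).

Green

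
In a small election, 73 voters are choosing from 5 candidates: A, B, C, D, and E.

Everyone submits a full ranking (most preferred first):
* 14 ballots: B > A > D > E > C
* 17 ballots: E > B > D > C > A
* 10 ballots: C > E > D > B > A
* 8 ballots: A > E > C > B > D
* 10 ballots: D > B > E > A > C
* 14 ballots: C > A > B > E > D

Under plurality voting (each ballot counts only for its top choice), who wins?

C

First-place votes: A 8, B 14, C 24, D 10, E 17.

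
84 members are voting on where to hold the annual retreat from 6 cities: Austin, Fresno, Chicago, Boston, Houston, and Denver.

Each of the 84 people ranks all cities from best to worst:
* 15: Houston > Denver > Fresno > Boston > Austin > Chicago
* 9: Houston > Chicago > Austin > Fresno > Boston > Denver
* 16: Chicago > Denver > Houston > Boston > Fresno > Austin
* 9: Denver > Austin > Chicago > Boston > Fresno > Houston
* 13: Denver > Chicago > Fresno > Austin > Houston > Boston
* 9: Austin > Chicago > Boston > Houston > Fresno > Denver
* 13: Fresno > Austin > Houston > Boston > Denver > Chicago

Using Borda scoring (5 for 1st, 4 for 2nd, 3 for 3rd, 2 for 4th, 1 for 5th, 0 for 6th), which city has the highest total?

Austin: 15×1 + 9×3 + 16×0 + 9×4 + 13×2 + 9×5 + 13×4 = 201
Fresno: 15×3 + 9×2 + 16×1 + 9×1 + 13×3 + 9×1 + 13×5 = 201
Chicago: 15×0 + 9×4 + 16×5 + 9×3 + 13×4 + 9×4 + 13×0 = 231
Boston: 15×2 + 9×1 + 16×2 + 9×2 + 13×0 + 9×3 + 13×2 = 142
Houston: 15×5 + 9×5 + 16×3 + 9×0 + 13×1 + 9×2 + 13×3 = 238
Denver: 15×4 + 9×0 + 16×4 + 9×5 + 13×5 + 9×0 + 13×1 = 247

Denver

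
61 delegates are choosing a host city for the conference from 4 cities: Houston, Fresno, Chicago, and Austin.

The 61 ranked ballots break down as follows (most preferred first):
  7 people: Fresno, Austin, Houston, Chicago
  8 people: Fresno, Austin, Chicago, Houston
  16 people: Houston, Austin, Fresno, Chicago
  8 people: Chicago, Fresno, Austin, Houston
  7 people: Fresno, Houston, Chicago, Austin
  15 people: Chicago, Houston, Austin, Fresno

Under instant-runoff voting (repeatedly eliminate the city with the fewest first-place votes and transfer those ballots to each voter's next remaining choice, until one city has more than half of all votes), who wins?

Round 1: Houston 16, Fresno 22, Chicago 23, Austin 0. Austin eliminated.
Round 2: Houston 16, Fresno 22, Chicago 23. Houston eliminated.
Round 3: Fresno 38, Chicago 23. Fresno has a majority (≥31).

Fresno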